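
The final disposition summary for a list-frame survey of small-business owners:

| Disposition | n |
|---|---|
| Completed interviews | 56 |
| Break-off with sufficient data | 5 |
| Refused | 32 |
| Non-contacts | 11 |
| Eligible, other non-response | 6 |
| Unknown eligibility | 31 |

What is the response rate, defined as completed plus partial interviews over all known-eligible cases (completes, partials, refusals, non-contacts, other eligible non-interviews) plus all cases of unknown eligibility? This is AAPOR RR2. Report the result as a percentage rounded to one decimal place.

43.3%

Top = 56 + 5 = 61
Denom = 56 + 5 + 32 + 11 + 6 + 31 = 141
RR2 = 61 / 141 = 0.4326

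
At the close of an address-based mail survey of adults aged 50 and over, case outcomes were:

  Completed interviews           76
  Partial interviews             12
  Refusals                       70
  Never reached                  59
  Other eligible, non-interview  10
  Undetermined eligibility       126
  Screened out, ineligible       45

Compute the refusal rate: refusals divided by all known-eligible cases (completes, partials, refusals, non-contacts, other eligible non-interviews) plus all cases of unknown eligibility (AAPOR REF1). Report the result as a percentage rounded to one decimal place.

Top: 70
Denom: 76 + 12 + 70 + 59 + 10 + 126 = 353
REF1 = 70 / 353 = 0.1983

19.8%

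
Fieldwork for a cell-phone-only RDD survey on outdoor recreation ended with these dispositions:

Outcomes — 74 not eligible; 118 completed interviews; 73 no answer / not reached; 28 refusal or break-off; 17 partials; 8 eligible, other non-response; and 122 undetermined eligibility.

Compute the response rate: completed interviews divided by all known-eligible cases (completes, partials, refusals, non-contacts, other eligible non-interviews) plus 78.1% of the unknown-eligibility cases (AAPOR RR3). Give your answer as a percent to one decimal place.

Numerator: 118
Known eligible: 118 + 17 + 28 + 73 + 8 = 244
Estimated eligible among unknowns: 0.7810 × 122 = 95.28
Denominator: 244 + 95.28 = 339.28
RR3 = 118 / 339.28 = 0.3478

34.8%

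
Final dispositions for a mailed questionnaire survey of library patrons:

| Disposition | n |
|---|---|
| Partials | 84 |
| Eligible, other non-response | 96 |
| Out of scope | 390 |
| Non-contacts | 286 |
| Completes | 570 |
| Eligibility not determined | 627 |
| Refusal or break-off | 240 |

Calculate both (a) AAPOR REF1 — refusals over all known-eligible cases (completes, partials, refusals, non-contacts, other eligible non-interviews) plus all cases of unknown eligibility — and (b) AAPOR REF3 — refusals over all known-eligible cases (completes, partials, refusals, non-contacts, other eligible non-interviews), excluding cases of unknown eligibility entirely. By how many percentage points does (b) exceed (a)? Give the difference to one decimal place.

Numerator: 240
Denom: 570 + 84 + 240 + 286 + 96 + 627 = 1903
REF1 = 240 / 1903 = 0.1261
Denom: 570 + 84 + 240 + 286 + 96 = 1276
REF3 = 240 / 1276 = 0.1881
Difference = 18.81 − 12.61 = 6.20 percentage points

6.2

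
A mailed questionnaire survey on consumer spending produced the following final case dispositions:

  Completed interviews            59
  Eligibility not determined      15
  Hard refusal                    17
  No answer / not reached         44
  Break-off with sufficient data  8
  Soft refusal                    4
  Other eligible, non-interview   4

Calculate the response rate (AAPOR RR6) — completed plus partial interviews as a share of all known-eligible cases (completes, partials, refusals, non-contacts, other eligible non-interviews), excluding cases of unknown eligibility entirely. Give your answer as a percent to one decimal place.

49.3%

Refusal or break-off = 17 + 4 = 21
Numerator → 59 + 8 = 67
Denominator → 59 + 8 + 21 + 44 + 4 = 136
RR6 = 67 / 136 = 0.4926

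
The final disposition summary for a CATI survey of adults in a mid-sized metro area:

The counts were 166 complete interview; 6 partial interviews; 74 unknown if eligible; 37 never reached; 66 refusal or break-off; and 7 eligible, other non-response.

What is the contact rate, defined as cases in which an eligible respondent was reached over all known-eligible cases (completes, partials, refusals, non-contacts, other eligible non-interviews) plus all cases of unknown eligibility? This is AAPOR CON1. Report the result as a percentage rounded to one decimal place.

68.8%

Num = 166 + 6 + 66 + 7 = 245
Base = 166 + 6 + 66 + 37 + 7 + 74 = 356
CON1 = 245 / 356 = 0.6882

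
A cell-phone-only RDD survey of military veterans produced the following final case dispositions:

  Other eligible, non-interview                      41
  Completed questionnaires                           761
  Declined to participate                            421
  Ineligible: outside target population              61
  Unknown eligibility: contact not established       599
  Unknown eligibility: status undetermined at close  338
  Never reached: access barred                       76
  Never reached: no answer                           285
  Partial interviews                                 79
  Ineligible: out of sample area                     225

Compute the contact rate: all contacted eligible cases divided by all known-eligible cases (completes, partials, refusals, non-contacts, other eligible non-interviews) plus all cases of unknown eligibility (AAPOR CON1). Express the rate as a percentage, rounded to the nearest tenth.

No answer / not reached = 285 + 76 = 361
Undetermined eligibility = 599 + 338 = 937
Not eligible = 61 + 225 = 286
Numerator: 761 + 79 + 421 + 41 = 1302
Denominator: 761 + 79 + 421 + 361 + 41 + 937 = 2600
CON1 = 1302 / 2600 = 0.5008

50.1%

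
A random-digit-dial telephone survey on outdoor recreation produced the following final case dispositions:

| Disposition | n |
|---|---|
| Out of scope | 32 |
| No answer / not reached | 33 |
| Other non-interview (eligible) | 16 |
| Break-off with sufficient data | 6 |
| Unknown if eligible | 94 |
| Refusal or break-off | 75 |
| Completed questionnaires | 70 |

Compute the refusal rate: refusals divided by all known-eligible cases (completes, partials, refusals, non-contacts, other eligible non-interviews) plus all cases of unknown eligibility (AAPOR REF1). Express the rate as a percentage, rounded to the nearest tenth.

Numerator: 75
Base: 70 + 6 + 75 + 33 + 16 + 94 = 294
REF1 = 75 / 294 = 0.2551

25.5%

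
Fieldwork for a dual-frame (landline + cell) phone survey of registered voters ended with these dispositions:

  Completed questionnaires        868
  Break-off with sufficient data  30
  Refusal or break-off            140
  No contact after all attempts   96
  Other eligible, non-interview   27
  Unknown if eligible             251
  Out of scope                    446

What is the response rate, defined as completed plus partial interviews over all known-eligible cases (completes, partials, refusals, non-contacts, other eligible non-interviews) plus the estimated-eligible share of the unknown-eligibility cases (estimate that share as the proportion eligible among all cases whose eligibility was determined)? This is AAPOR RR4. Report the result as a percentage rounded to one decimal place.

Top → 868 + 30 = 898
Eligible (known) → 868 + 30 + 140 + 96 + 27 = 1161
e = 1161 / (1161 + 446) = 1161 / 1607 = 0.7225
Eligible share of unknowns → 0.7225 × 251 = 181.35
Base → 1161 + 181.35 = 1342.35
RR4 = 898 / 1342.35 = 0.6690

66.9%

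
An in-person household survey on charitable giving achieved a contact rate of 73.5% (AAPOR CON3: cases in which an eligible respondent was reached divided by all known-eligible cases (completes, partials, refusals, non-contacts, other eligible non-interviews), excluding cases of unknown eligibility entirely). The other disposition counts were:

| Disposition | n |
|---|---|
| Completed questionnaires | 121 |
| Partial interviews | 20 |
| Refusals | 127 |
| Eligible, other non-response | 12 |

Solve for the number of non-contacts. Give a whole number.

101

Numerator: 121 + 20 + 127 + 12 = 280
CON3 = 280 / D = 0.735
D = 280 / 0.735 = 381.0
Other denominator terms total 280
non-contacts = 381.0 − 280 ≈ 101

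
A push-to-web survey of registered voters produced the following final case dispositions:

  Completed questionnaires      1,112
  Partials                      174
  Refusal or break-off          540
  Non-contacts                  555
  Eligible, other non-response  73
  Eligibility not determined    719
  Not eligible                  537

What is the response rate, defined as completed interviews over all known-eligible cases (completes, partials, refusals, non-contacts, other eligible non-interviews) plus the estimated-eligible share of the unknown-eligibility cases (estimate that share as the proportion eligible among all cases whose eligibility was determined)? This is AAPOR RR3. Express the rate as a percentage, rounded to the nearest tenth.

36.5%

Top: 1112
Known eligible: 1112 + 174 + 540 + 555 + 73 = 2454
e = 2454 / (2454 + 537) = 2454 / 2991 = 0.8205
Eligible share of unknowns: 0.8205 × 719 = 589.94
Denom: 2454 + 589.94 = 3043.94
RR3 = 1112 / 3043.94 = 0.3653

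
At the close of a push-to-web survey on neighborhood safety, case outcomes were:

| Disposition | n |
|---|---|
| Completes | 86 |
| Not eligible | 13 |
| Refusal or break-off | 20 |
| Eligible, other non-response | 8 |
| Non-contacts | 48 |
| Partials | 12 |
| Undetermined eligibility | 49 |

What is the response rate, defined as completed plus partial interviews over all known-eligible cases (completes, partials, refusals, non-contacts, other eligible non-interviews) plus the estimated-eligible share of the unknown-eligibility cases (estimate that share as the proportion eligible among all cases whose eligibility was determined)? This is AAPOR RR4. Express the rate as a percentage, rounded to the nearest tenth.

44.6%

Numerator: 86 + 12 = 98
Known eligible: 86 + 12 + 20 + 48 + 8 = 174
e = 174 / (174 + 13) = 174 / 187 = 0.9305
Estimated eligible among unknowns: 0.9305 × 49 = 45.59
Denominator: 174 + 45.59 = 219.59
RR4 = 98 / 219.59 = 0.4463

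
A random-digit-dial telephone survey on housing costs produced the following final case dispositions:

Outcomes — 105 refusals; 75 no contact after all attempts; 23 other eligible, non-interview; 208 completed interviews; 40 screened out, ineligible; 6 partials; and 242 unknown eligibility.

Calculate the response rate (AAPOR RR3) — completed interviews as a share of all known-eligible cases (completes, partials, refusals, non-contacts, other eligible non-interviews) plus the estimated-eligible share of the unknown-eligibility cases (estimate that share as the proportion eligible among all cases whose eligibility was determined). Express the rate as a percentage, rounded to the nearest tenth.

Numerator → 208
Eligible (known) → 208 + 6 + 105 + 75 + 23 = 417
e = 417 / (417 + 40) = 417 / 457 = 0.9125
e × U → 0.9125 × 242 = 220.82
Base → 417 + 220.82 = 637.82
RR3 = 208 / 637.82 = 0.3261

32.6%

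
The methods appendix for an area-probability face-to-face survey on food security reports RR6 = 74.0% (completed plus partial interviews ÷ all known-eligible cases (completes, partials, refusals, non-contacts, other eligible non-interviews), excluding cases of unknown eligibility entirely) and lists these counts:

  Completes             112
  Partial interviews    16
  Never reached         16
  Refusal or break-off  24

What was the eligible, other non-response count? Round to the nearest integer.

5

Numerator = 112 + 16 = 128
RR6 = 128 / D = 0.740
D = 128 / 0.740 = 173.0
Other denominator terms total 168
eligible, other non-response = 173.0 − 168 ≈ 5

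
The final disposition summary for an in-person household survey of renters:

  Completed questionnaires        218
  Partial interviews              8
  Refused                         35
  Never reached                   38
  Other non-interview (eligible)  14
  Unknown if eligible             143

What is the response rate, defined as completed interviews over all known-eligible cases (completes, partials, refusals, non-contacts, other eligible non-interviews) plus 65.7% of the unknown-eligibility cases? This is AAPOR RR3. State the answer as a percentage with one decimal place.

53.6%

Top = 218
Known eligible = 218 + 8 + 35 + 38 + 14 = 313
Eligible share of unknowns = 0.6570 × 143 = 93.95
Base = 313 + 93.95 = 406.95
RR3 = 218 / 406.95 = 0.5357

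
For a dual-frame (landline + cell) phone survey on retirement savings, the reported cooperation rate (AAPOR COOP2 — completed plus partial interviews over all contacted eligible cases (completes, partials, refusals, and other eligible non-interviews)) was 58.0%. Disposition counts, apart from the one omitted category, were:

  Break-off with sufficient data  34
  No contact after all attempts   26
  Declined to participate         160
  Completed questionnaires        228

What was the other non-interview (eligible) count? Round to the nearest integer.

Num → 228 + 34 = 262
COOP2 = 262 / D = 0.580
D = 262 / 0.580 = 451.7
Other denominator terms total 422
other non-interview (eligible) = 451.7 − 422 ≈ 30

30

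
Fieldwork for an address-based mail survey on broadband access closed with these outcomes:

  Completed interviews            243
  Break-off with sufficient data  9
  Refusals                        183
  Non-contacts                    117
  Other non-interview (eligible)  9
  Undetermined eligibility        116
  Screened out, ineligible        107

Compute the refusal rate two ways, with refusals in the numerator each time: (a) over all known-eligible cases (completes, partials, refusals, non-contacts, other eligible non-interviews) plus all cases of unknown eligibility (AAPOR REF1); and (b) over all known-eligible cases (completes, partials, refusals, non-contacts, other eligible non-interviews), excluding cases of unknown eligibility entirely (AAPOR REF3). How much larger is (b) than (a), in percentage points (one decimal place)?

5.6

Num → 183
Base → 243 + 9 + 183 + 117 + 9 + 116 = 677
REF1 = 183 / 677 = 0.2703
Base → 243 + 9 + 183 + 117 + 9 = 561
REF3 = 183 / 561 = 0.3262
Difference = 32.62 − 27.03 = 5.59 percentage points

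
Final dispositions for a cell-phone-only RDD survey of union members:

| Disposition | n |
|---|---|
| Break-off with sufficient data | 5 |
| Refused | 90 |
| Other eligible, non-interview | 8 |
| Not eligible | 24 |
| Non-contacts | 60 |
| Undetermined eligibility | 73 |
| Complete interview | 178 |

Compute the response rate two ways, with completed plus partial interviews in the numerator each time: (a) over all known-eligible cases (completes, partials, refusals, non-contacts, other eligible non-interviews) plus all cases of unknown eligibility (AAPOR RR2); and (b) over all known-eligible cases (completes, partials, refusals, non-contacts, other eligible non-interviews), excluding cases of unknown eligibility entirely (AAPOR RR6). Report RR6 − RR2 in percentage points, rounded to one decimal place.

9.5

Num = 178 + 5 = 183
Denom = 178 + 5 + 90 + 60 + 8 + 73 = 414
RR2 = 183 / 414 = 0.4420
Denom = 178 + 5 + 90 + 60 + 8 = 341
RR6 = 183 / 341 = 0.5367
Difference = 53.67 − 44.20 = 9.47 percentage points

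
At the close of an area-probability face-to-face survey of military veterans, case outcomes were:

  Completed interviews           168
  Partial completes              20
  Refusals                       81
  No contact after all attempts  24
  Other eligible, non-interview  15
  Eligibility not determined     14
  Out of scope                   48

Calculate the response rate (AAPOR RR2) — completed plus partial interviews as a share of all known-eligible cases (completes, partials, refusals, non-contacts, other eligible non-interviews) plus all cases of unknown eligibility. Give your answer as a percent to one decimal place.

Top: 168 + 20 = 188
Denominator: 168 + 20 + 81 + 24 + 15 + 14 = 322
RR2 = 188 / 322 = 0.5839

58.4%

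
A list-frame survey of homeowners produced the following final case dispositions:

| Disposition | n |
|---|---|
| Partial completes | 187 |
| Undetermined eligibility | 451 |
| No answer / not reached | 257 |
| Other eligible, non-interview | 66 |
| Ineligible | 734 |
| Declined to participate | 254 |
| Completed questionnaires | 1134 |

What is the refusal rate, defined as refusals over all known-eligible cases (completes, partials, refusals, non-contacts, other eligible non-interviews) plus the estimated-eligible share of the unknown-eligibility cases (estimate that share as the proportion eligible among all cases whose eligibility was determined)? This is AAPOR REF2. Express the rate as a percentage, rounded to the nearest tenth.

11.4%

Top: 254
Determined eligible: 1134 + 187 + 254 + 257 + 66 = 1898
e = 1898 / (1898 + 734) = 1898 / 2632 = 0.7211
Estimated eligible among unknowns: 0.7211 × 451 = 325.22
Denominator: 1898 + 325.22 = 2223.22
REF2 = 254 / 2223.22 = 0.1142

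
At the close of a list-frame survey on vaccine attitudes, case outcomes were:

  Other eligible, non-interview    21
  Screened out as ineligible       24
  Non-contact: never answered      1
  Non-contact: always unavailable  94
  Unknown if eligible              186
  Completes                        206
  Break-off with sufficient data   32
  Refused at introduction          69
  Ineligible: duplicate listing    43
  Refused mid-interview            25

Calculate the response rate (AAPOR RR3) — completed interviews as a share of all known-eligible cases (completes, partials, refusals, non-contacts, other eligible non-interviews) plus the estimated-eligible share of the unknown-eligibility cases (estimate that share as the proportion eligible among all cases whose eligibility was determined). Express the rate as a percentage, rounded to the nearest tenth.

Refusals = 69 + 25 = 94
Never reached = 1 + 94 = 95
Not eligible = 24 + 43 = 67
Num: 206
Eligible (known): 206 + 32 + 94 + 95 + 21 = 448
e = 448 / (448 + 67) = 448 / 515 = 0.8699
e × U: 0.8699 × 186 = 161.80
Denom: 448 + 161.80 = 609.80
RR3 = 206 / 609.80 = 0.3378

33.8%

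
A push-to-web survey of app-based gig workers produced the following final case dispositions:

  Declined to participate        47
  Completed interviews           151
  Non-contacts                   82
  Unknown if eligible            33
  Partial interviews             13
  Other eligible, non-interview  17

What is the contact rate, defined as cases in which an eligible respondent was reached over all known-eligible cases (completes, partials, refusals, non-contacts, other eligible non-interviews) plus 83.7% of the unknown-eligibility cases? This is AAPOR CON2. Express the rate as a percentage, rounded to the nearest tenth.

Num = 151 + 13 + 47 + 17 = 228
Known eligible = 151 + 13 + 47 + 82 + 17 = 310
Estimated eligible among unknowns = 0.8370 × 33 = 27.62
Denom = 310 + 27.62 = 337.62
CON2 = 228 / 337.62 = 0.6753

67.5%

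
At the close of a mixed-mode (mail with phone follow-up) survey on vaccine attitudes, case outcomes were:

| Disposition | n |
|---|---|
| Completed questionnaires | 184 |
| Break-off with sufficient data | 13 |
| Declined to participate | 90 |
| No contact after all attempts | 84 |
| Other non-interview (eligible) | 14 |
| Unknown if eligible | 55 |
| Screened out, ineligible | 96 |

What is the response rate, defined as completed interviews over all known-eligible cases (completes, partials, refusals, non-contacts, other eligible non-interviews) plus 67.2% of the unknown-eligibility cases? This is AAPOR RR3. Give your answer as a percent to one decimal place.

43.6%

Num: 184
Eligible (known): 184 + 13 + 90 + 84 + 14 = 385
Eligible share of unknowns: 0.6720 × 55 = 36.96
Denominator: 385 + 36.96 = 421.96
RR3 = 184 / 421.96 = 0.4361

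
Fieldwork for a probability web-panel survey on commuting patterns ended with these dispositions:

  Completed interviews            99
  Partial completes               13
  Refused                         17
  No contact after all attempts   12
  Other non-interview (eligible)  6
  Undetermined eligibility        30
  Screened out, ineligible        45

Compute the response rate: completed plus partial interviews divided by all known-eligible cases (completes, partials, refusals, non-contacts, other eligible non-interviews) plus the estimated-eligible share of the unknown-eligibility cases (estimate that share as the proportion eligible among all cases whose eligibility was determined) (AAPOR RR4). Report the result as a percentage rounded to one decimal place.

Top: 99 + 13 = 112
Eligible (known): 99 + 13 + 17 + 12 + 6 = 147
e = 147 / (147 + 45) = 147 / 192 = 0.7656
Estimated eligible among unknowns: 0.7656 × 30 = 22.97
Denominator: 147 + 22.97 = 169.97
RR4 = 112 / 169.97 = 0.6589

65.9%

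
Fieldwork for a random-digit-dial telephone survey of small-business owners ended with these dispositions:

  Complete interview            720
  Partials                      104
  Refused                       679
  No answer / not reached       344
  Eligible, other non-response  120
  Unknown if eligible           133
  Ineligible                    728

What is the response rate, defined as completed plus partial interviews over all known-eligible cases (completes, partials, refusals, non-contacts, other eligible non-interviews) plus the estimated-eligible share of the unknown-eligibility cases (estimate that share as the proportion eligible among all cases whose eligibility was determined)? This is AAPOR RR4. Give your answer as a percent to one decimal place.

Top = 720 + 104 = 824
Determined eligible = 720 + 104 + 679 + 344 + 120 = 1967
e = 1967 / (1967 + 728) = 1967 / 2695 = 0.7299
Estimated eligible among unknowns = 0.7299 × 133 = 97.08
Denominator = 1967 + 97.08 = 2064.08
RR4 = 824 / 2064.08 = 0.3992

39.9%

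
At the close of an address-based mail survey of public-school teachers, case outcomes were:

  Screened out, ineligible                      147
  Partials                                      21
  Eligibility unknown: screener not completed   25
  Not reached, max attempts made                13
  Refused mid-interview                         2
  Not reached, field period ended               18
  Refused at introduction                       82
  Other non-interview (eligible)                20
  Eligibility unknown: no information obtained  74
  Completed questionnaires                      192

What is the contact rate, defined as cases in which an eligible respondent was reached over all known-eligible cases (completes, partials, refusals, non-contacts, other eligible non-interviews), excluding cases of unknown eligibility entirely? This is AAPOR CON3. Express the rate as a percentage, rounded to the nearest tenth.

91.1%

Refusals = 82 + 2 = 84
Never reached = 18 + 13 = 31
Unknown if eligible = 25 + 74 = 99
Numerator = 192 + 21 + 84 + 20 = 317
Denominator = 192 + 21 + 84 + 31 + 20 = 348
CON3 = 317 / 348 = 0.9109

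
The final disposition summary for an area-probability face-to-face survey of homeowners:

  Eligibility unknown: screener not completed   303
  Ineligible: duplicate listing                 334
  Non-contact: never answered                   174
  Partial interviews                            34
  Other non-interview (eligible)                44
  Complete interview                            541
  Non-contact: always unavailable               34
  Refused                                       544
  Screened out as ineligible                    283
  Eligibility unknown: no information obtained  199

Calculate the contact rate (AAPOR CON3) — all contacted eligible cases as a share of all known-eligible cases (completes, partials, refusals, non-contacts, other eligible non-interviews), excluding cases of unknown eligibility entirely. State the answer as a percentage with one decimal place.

84.8%

Never reached = 174 + 34 = 208
Unknown eligibility = 303 + 199 = 502
Screened out, ineligible = 283 + 334 = 617
Numerator: 541 + 34 + 544 + 44 = 1163
Denominator: 541 + 34 + 544 + 208 + 44 = 1371
CON3 = 1163 / 1371 = 0.8483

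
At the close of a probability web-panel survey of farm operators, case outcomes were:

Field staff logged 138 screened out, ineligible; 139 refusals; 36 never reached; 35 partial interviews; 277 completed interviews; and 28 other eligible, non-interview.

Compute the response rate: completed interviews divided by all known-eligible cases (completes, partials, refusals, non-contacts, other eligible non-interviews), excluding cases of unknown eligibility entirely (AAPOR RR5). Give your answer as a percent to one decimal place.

Numerator = 277
Base = 277 + 35 + 139 + 36 + 28 = 515
RR5 = 277 / 515 = 0.5379

53.8%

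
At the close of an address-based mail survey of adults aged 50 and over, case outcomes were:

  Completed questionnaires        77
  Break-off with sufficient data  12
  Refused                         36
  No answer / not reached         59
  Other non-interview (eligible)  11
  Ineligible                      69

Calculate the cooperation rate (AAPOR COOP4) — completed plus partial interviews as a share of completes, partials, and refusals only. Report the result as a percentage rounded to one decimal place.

71.2%

Numerator = 77 + 12 = 89
Base = 77 + 12 + 36 = 125
COOP4 = 89 / 125 = 0.7120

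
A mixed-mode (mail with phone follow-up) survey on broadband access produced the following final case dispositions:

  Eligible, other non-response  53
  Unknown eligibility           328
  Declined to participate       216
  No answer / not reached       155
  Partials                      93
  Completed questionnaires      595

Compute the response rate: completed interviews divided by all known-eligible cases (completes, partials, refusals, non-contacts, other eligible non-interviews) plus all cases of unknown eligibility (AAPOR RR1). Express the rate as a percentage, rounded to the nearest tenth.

41.3%

Top → 595
Denom → 595 + 93 + 216 + 155 + 53 + 328 = 1440
RR1 = 595 / 1440 = 0.4132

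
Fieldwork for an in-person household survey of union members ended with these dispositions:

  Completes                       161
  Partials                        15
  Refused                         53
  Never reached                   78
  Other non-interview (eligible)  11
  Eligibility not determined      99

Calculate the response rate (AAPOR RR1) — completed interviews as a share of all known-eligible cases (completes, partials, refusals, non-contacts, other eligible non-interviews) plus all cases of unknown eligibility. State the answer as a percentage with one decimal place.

Num → 161
Denominator → 161 + 15 + 53 + 78 + 11 + 99 = 417
RR1 = 161 / 417 = 0.3861

38.6%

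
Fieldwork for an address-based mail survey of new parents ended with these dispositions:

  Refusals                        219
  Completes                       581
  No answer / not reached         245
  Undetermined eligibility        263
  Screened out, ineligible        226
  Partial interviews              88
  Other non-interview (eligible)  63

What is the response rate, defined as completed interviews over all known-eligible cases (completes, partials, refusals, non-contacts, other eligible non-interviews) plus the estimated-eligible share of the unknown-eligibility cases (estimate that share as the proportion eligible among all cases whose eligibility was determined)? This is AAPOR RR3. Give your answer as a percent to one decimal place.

Num: 581
Eligible (known): 581 + 88 + 219 + 245 + 63 = 1196
e = 1196 / (1196 + 226) = 1196 / 1422 = 0.8411
Estimated eligible among unknowns: 0.8411 × 263 = 221.21
Denominator: 1196 + 221.21 = 1417.21
RR3 = 581 / 1417.21 = 0.4100

41.0%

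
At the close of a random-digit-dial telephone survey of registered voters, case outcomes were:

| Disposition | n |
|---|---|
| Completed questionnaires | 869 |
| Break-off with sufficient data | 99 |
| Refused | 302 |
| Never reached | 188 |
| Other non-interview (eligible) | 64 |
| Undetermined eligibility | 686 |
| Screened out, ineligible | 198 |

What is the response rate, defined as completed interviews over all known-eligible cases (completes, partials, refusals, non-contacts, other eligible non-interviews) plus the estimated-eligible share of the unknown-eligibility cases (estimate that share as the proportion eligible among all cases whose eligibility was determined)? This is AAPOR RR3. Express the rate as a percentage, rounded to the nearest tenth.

Top = 869
Determined eligible = 869 + 99 + 302 + 188 + 64 = 1522
e = 1522 / (1522 + 198) = 1522 / 1720 = 0.8849
Estimated eligible among unknowns = 0.8849 × 686 = 607.04
Base = 1522 + 607.04 = 2129.04
RR3 = 869 / 2129.04 = 0.4082

40.8%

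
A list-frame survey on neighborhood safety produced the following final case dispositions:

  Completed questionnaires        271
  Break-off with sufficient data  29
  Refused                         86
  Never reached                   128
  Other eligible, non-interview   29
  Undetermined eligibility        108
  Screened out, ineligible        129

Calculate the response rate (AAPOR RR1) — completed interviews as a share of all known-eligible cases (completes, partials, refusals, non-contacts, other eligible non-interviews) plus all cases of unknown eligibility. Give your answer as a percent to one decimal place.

Num = 271
Denom = 271 + 29 + 86 + 128 + 29 + 108 = 651
RR1 = 271 / 651 = 0.4163

41.6%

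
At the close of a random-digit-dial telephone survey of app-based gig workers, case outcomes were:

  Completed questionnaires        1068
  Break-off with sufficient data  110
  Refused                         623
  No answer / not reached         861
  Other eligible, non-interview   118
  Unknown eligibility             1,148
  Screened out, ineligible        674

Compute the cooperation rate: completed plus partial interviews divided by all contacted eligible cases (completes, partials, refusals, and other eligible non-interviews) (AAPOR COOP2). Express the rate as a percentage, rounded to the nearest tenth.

Num: 1068 + 110 = 1178
Denominator: 1068 + 110 + 623 + 118 = 1919
COOP2 = 1178 / 1919 = 0.6139

61.4%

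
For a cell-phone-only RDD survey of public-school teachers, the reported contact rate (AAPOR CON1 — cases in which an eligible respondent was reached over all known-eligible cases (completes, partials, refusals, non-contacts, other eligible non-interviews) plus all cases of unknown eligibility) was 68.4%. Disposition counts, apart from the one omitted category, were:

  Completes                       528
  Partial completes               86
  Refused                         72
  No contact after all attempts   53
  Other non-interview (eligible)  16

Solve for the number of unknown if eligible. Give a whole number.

Numerator → 528 + 86 + 72 + 16 = 702
CON1 = 702 / D = 0.684
D = 702 / 0.684 = 1026.3
Remaining denominator categories sum to 755
unknown if eligible = 1026.3 − 755 ≈ 271

271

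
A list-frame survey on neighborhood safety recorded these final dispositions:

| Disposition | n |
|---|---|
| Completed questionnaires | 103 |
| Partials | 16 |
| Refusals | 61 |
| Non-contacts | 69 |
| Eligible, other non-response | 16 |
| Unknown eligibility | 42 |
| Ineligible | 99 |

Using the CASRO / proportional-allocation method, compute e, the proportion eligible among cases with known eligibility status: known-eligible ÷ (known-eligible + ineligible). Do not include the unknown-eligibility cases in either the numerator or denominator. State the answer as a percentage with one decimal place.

Eligible (known) → 103 + 16 + 61 + 69 + 16 = 265
e = 265 / (265 + 99) = 265 / 364 = 0.7280

72.8%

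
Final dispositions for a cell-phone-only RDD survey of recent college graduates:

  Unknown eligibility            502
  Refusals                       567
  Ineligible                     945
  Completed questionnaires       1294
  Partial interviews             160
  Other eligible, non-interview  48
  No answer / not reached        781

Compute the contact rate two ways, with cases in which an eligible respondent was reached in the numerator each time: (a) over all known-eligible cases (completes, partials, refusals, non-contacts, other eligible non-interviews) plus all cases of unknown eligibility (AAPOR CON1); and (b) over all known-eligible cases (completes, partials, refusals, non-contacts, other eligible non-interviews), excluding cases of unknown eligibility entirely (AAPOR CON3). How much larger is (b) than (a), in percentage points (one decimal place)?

10.9

Num → 1294 + 160 + 567 + 48 = 2069
Denominator → 1294 + 160 + 567 + 781 + 48 + 502 = 3352
CON1 = 2069 / 3352 = 0.6172
Denominator → 1294 + 160 + 567 + 781 + 48 = 2850
CON3 = 2069 / 2850 = 0.7260
Difference = 72.60 − 61.72 = 10.88 percentage points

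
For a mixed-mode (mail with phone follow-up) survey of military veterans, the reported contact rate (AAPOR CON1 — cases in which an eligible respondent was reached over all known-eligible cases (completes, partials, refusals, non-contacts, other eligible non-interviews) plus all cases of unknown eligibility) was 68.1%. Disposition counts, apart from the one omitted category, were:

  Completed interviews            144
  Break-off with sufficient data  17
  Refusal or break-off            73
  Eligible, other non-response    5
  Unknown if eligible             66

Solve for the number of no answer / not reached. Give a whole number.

Numerator → 144 + 17 + 73 + 5 = 239
CON1 = 239 / D = 0.681
D = 239 / 0.681 = 351.0
Rest of base = 305
no answer / not reached = 351.0 − 305 ≈ 46

46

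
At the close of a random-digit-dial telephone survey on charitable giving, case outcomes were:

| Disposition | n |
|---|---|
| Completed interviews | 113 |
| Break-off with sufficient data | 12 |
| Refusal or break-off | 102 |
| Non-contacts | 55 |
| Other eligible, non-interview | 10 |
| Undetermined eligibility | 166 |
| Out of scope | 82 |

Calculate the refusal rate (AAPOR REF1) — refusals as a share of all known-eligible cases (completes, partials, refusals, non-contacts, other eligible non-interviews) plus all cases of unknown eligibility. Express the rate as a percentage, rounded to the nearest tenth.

22.3%

Top: 102
Denominator: 113 + 12 + 102 + 55 + 10 + 166 = 458
REF1 = 102 / 458 = 0.2227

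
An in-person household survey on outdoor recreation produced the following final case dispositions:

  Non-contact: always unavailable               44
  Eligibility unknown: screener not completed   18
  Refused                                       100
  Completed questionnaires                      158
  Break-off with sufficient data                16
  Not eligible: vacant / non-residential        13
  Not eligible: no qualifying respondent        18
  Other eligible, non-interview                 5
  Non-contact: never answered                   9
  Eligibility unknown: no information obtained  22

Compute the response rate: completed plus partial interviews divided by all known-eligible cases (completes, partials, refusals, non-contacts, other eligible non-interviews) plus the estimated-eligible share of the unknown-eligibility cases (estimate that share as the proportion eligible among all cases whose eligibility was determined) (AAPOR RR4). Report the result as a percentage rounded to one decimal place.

No answer / not reached = 9 + 44 = 53
Unknown eligibility = 18 + 22 = 40
Screened out, ineligible = 18 + 13 = 31
Numerator = 158 + 16 = 174
Eligible (known) = 158 + 16 + 100 + 53 + 5 = 332
e = 332 / (332 + 31) = 332 / 363 = 0.9146
e × U = 0.9146 × 40 = 36.58
Base = 332 + 36.58 = 368.58
RR4 = 174 / 368.58 = 0.4721

47.2%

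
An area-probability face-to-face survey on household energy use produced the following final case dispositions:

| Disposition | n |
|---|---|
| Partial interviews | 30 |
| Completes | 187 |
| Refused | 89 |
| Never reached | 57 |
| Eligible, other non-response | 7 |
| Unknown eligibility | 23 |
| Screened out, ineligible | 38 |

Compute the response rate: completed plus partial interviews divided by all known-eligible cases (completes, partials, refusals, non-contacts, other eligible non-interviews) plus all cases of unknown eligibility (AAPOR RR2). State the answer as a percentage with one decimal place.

Num = 187 + 30 = 217
Denom = 187 + 30 + 89 + 57 + 7 + 23 = 393
RR2 = 217 / 393 = 0.5522

55.2%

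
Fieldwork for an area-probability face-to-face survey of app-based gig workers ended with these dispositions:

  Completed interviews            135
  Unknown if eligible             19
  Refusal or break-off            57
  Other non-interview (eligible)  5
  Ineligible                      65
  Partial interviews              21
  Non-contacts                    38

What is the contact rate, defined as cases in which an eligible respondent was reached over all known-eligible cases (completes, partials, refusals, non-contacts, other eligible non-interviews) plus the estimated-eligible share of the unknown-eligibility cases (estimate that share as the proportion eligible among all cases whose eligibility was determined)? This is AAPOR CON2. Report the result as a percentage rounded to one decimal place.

80.4%

Num: 135 + 21 + 57 + 5 = 218
Known eligible: 135 + 21 + 57 + 38 + 5 = 256
e = 256 / (256 + 65) = 256 / 321 = 0.7975
e × U: 0.7975 × 19 = 15.15
Base: 256 + 15.15 = 271.15
CON2 = 218 / 271.15 = 0.8040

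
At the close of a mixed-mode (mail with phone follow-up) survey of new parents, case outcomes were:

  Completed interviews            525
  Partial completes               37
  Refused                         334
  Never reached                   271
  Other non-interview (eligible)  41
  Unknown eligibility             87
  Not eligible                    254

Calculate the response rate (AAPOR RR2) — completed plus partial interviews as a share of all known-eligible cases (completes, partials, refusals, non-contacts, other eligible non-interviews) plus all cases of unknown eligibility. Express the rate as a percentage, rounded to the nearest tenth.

Top: 525 + 37 = 562
Base: 525 + 37 + 334 + 271 + 41 + 87 = 1295
RR2 = 562 / 1295 = 0.4340

43.4%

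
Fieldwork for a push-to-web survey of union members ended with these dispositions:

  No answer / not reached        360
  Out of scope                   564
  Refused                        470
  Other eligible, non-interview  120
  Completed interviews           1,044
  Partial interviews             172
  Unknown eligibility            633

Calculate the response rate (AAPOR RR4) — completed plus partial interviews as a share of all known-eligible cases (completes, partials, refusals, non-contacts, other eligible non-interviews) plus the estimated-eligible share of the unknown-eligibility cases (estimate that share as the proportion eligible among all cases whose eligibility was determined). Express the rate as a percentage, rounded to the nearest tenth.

45.6%

Num: 1044 + 172 = 1216
Determined eligible: 1044 + 172 + 470 + 360 + 120 = 2166
e = 2166 / (2166 + 564) = 2166 / 2730 = 0.7934
Estimated eligible among unknowns: 0.7934 × 633 = 502.22
Denominator: 2166 + 502.22 = 2668.22
RR4 = 1216 / 2668.22 = 0.4557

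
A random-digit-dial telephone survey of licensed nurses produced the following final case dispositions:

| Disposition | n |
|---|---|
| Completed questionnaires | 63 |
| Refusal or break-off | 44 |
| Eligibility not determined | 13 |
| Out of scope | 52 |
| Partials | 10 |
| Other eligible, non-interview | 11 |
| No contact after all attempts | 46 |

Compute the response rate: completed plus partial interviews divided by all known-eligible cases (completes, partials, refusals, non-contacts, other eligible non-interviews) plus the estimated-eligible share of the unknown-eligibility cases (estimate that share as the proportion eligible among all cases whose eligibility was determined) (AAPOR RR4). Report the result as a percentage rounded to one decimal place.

39.7%

Numerator: 63 + 10 = 73
Determined eligible: 63 + 10 + 44 + 46 + 11 = 174
e = 174 / (174 + 52) = 174 / 226 = 0.7699
e × U: 0.7699 × 13 = 10.01
Base: 174 + 10.01 = 184.01
RR4 = 73 / 184.01 = 0.3967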